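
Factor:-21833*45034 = -2^1 * 7^1*11^1*23^1*89^1 * 3119^1 = -  983227322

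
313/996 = 313/996 = 0.31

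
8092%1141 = 105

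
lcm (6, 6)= 6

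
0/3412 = 0 = 0.00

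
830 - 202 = 628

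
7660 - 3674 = 3986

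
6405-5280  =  1125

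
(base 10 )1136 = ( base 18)392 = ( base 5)14021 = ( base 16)470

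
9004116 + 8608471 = 17612587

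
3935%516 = 323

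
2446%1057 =332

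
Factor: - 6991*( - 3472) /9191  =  2^4*13^ ( - 1 ) * 31^1*101^( - 1)*6991^1 = 3467536/1313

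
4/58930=2/29465 = 0.00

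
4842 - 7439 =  - 2597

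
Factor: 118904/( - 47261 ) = -712/283  =  - 2^3*89^1* 283^ ( - 1)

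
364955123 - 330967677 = 33987446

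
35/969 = 35/969 = 0.04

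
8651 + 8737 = 17388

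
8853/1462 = 8853/1462  =  6.06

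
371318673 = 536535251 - 165216578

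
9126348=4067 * 2244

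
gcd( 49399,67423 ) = 1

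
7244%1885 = 1589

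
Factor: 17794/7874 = 287/127 = 7^1 * 41^1*127^ (-1)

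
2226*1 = 2226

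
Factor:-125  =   - 5^3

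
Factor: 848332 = 2^2*23^1*9221^1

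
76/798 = 2/21 = 0.10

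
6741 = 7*963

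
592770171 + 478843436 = 1071613607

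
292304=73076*4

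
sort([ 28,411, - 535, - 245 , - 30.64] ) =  [ - 535, - 245, - 30.64,28, 411]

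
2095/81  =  2095/81 = 25.86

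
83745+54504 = 138249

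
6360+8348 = 14708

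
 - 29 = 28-57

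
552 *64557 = 35635464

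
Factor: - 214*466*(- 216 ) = 21540384 = 2^5*3^3*107^1*233^1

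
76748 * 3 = 230244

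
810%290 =230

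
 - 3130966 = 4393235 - 7524201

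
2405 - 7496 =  - 5091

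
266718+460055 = 726773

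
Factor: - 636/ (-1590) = 2^1 * 5^( - 1) = 2/5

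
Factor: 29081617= 3371^1*8627^1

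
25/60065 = 5/12013=0.00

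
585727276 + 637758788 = 1223486064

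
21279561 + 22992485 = 44272046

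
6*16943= 101658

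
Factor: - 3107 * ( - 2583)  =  8025381  =  3^2*7^1*13^1*41^1*239^1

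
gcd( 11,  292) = 1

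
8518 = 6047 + 2471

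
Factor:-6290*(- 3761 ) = 2^1* 5^1*17^1*37^1*3761^1 = 23656690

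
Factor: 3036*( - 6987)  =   - 21212532 = -2^2 *3^2* 11^1*17^1*23^1*137^1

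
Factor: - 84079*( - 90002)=2^1*11^1*83^1 * 1013^1*4091^1 = 7567278158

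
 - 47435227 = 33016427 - 80451654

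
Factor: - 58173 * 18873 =-1097899029 = - 3^5*233^1*19391^1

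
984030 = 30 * 32801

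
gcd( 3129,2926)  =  7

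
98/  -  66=  -  49/33 =- 1.48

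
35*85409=2989315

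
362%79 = 46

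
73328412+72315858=145644270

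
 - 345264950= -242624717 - 102640233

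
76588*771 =59049348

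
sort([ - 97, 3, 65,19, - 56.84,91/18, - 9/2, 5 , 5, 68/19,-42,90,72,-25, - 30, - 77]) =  [ - 97, - 77, - 56.84,-42,-30, - 25, - 9/2,3, 68/19, 5, 5,91/18,  19,65,72, 90] 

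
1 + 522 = 523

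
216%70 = 6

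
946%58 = 18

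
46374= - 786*(- 59 )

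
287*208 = 59696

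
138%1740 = 138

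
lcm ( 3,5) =15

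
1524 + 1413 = 2937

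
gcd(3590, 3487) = 1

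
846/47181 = 282/15727 = 0.02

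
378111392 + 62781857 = 440893249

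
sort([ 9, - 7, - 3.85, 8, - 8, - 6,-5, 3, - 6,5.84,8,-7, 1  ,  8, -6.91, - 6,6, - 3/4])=[ - 8, - 7, - 7, - 6.91, - 6, - 6, - 6, - 5, - 3.85, - 3/4,  1,3, 5.84, 6, 8, 8 , 8, 9 ]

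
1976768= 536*3688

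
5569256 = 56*99451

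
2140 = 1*2140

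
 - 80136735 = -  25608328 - 54528407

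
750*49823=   37367250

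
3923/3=1307  +  2/3 = 1307.67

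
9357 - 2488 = 6869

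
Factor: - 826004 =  - 2^2*206501^1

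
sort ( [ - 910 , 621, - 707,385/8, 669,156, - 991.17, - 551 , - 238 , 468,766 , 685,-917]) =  [ - 991.17,  -  917, - 910, - 707, - 551,  -  238,385/8,156 , 468,621,  669,685,766 ]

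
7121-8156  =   - 1035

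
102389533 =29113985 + 73275548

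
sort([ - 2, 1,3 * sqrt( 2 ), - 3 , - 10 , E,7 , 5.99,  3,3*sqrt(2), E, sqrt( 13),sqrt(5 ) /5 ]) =[- 10 , -3, - 2, sqrt( 5 ) /5, 1, E, E,3 , sqrt( 13 ), 3*sqrt(2),3*sqrt(2 ) , 5.99,7] 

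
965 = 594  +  371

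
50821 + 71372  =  122193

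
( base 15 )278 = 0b1000110011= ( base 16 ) 233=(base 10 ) 563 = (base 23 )11B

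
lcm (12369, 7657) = 160797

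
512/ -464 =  - 2 + 26/29= - 1.10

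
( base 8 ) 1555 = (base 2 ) 1101101101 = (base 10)877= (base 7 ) 2362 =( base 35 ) P2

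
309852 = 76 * 4077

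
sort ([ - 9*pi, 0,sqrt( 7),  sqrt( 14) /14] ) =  [  -  9*pi, 0, sqrt( 14 )/14, sqrt(7 ) ] 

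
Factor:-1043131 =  - 1043131^1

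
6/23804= 3/11902=0.00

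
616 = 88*7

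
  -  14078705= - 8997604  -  5081101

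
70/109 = 70/109  =  0.64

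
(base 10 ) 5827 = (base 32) 5M3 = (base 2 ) 1011011000011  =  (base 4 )1123003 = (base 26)8G3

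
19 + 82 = 101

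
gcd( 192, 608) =32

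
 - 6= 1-7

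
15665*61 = 955565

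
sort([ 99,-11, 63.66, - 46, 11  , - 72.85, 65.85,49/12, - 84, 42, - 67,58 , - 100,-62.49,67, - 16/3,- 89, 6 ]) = [ - 100, - 89, -84, - 72.85, -67, -62.49 , -46, - 11, - 16/3, 49/12, 6, 11  ,  42, 58, 63.66, 65.85,  67, 99] 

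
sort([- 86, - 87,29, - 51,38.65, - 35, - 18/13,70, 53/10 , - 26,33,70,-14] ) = [ - 87, - 86, - 51, - 35, - 26,-14, - 18/13, 53/10, 29,33,38.65,70, 70]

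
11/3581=11/3581 = 0.00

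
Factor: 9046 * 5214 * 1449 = 2^2*3^3*7^1*11^1 * 23^1*79^1 * 4523^1 =68343307956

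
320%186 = 134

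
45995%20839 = 4317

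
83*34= 2822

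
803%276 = 251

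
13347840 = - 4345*( - 3072) 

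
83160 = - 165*( - 504)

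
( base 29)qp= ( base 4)30023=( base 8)1413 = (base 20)1ij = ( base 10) 779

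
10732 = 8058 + 2674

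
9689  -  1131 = 8558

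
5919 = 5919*1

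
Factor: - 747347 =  - 47^1*15901^1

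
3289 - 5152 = -1863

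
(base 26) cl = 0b101001101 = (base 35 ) 9I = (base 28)bp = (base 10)333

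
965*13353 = 12885645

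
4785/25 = 191+2/5 = 191.40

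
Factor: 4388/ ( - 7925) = -2^2*5^( - 2)*317^( - 1 )*1097^1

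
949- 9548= -8599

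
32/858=16/429 = 0.04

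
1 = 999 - 998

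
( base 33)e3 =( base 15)210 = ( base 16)1D1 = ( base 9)566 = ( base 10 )465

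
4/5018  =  2/2509 = 0.00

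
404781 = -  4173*( - 97)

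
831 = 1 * 831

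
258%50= 8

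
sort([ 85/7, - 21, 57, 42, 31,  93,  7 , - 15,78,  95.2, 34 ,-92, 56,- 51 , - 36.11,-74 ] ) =[ - 92,-74, - 51, - 36.11 ,  -  21,- 15,7, 85/7,31 , 34,42,  56,57 , 78 , 93,95.2 ]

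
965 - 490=475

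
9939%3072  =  723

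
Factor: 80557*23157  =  1865458449 = 3^2 * 31^1 * 83^1*80557^1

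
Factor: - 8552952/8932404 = - 2^1*3^3 * 13^( - 1)*67^1*197^1  *57259^(-1) = -712746/744367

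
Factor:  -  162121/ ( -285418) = 2^( - 1)*7^(-1)*19^(-1)*29^( - 1)*37^(-1)*223^1*727^1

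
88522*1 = 88522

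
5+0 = 5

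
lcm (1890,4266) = 149310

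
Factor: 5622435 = 3^2*5^1*7^1*13^1*1373^1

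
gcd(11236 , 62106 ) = 2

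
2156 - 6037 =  - 3881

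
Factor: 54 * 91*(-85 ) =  - 417690 = -2^1*3^3 * 5^1*7^1*13^1 * 17^1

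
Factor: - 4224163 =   -  929^1*4547^1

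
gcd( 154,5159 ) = 77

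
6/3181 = 6/3181 = 0.00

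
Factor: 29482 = 2^1 * 14741^1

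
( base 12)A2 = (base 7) 233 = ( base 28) 4a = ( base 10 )122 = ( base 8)172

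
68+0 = 68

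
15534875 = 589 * 26375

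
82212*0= 0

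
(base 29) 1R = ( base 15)3B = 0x38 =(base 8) 70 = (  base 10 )56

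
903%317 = 269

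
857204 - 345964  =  511240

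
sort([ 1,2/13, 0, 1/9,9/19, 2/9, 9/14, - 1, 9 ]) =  [ - 1, 0, 1/9,2/13,2/9,9/19,9/14, 1, 9 ]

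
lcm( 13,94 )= 1222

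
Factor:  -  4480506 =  - 2^1*3^2*83^1  *  2999^1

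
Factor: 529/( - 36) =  - 2^(  -  2)*3^( - 2 )*23^2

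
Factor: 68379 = 3^1*23^1*991^1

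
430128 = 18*23896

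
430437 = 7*61491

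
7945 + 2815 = 10760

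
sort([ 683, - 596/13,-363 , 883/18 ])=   [ - 363, - 596/13, 883/18, 683 ]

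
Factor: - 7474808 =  - 2^3*11^1*29^2*101^1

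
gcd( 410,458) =2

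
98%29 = 11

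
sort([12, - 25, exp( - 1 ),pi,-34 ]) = [ - 34, - 25,exp( - 1 ),  pi, 12] 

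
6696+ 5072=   11768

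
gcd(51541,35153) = 1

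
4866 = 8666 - 3800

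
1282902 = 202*6351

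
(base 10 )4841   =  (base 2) 1001011101001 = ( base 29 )5LR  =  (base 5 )123331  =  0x12e9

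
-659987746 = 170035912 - 830023658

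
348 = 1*348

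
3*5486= 16458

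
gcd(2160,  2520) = 360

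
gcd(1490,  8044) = 2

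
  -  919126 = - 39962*23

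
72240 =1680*43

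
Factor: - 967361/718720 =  - 2^( - 7)*5^( - 1 )*1123^( - 1) * 967361^1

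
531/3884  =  531/3884= 0.14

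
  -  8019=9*( - 891 )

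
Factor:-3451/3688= - 2^(-3 )*7^1 * 17^1*29^1*461^ ( - 1 ) 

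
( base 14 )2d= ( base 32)19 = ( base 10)41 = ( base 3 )1112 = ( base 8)51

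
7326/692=3663/346 = 10.59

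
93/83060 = 93/83060 = 0.00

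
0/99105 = 0 = 0.00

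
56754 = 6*9459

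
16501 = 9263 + 7238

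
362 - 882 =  - 520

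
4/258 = 2/129 = 0.02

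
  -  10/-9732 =5/4866  =  0.00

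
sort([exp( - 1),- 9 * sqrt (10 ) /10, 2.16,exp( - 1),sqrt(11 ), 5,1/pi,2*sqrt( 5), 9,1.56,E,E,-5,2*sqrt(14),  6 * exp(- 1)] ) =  [ - 5, - 9*sqrt (10)/10,1/pi,exp( - 1 ),exp(- 1 ), 1.56,2.16,  6*exp( - 1),E,E,sqrt(11 ), 2*sqrt( 5 ),5,2 * sqrt(14),9 ] 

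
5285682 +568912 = 5854594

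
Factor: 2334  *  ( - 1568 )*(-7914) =2^7*3^2*7^2*389^1*1319^1 = 28962960768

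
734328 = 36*20398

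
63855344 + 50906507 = 114761851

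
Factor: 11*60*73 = 48180 = 2^2 * 3^1 * 5^1 * 11^1*73^1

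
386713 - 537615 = -150902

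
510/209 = 510/209 =2.44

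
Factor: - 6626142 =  - 2^1*3^2*137^1*2687^1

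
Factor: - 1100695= -5^1 * 29^1  *7591^1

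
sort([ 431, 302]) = [ 302 , 431 ]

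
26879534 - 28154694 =  -  1275160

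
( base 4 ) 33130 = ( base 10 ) 988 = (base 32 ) US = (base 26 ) 1C0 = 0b1111011100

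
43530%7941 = 3825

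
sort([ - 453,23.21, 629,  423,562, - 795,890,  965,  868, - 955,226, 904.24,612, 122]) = [ - 955, - 795,  -  453,23.21, 122,226, 423,562,  612, 629,868,890,904.24 , 965]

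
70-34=36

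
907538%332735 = 242068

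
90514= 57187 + 33327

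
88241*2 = 176482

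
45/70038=5/7782 = 0.00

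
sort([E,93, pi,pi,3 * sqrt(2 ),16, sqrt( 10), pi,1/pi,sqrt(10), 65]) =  [ 1/pi,E,  pi , pi, pi,sqrt(10 ),sqrt( 10), 3*sqrt( 2 ),16, 65, 93]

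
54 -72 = -18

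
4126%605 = 496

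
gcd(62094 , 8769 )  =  237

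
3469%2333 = 1136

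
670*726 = 486420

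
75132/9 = 8348 = 8348.00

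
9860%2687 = 1799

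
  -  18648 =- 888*21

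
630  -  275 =355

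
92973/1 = 92973 = 92973.00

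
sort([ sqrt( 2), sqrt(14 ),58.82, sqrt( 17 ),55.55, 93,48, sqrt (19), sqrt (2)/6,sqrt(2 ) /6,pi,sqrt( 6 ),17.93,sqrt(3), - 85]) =[ - 85, sqrt(2) /6, sqrt(2) /6, sqrt(2), sqrt( 3 ), sqrt(6 ), pi, sqrt( 14), sqrt( 17), sqrt( 19), 17.93  ,  48,55.55 , 58.82,93]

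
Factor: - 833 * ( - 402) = 2^1*3^1*7^2 * 17^1 * 67^1 = 334866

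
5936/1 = 5936 = 5936.00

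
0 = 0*( - 41055 )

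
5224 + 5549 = 10773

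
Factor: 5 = 5^1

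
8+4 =12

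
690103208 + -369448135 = 320655073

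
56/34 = 28/17 = 1.65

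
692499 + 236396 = 928895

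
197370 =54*3655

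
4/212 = 1/53 = 0.02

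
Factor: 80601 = 3^1*67^1*401^1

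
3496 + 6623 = 10119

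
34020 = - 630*(- 54)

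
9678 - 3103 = 6575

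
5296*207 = 1096272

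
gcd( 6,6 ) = 6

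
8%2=0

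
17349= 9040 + 8309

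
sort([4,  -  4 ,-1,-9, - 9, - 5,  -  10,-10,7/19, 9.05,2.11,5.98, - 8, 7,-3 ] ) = [  -  10,-10,-9, - 9, - 8,-5, - 4 , - 3,- 1, 7/19,2.11,4, 5.98,7,9.05]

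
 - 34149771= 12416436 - 46566207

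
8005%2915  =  2175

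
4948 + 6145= 11093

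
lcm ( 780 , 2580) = 33540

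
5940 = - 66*( - 90) 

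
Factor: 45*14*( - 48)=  - 30240 = - 2^5*3^3*5^1*7^1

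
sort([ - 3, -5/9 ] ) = [ - 3, - 5/9 ]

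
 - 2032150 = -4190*485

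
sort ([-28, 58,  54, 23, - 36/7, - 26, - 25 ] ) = [-28, - 26,- 25, -36/7,23, 54, 58]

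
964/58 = 16 + 18/29 = 16.62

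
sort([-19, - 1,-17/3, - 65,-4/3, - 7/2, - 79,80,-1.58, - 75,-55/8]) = [  -  79,-75, - 65,-19, - 55/8,-17/3, - 7/2,-1.58, - 4/3,-1,80 ] 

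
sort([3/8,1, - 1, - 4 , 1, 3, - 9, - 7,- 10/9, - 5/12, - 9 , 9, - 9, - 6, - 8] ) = [-9, - 9, - 9, - 8, - 7 , - 6, - 4, - 10/9,-1, - 5/12, 3/8,  1, 1,  3,9 ] 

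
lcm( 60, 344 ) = 5160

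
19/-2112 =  - 1 + 2093/2112 = -0.01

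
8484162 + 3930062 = 12414224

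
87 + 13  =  100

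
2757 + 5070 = 7827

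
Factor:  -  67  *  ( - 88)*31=182776 = 2^3*11^1* 31^1*67^1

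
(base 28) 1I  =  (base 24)1m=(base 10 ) 46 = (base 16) 2E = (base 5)141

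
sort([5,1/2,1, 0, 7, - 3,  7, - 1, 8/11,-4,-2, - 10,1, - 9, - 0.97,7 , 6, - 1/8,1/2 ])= [ - 10,-9, - 4,-3, -2, - 1 ,  -  0.97, - 1/8,0, 1/2 , 1/2,8/11,1,1,5,6,7,7,7] 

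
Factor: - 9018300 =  - 2^2*3^1*5^2*23^1*1307^1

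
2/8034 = 1/4017 = 0.00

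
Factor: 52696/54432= 2^ (-2)*3^( - 5) * 941^1 = 941/972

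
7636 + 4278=11914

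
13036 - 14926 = -1890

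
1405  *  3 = 4215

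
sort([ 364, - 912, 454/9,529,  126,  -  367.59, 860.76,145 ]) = [ - 912,-367.59,  454/9, 126, 145,  364,529, 860.76] 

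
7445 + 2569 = 10014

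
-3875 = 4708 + -8583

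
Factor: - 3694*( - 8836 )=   32640184 =2^3*47^2*1847^1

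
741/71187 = 247/23729 = 0.01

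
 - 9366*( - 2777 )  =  26009382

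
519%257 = 5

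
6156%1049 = 911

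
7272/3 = 2424 = 2424.00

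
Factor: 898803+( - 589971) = 2^5*3^1*3217^1  =  308832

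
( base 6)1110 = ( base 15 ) 123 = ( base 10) 258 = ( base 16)102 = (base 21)c6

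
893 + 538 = 1431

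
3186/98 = 1593/49  =  32.51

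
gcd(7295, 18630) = 5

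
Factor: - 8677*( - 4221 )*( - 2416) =  -  88487490672 = - 2^4*3^2*7^1 * 67^1*151^1*8677^1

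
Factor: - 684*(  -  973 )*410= 272868120 = 2^3*3^2*5^1*7^1*19^1*41^1*139^1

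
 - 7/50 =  - 1 + 43/50=- 0.14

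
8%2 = 0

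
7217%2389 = 50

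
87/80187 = 29/26729 = 0.00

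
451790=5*90358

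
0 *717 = 0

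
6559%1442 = 791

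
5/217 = 5/217 = 0.02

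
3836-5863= - 2027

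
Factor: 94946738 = 2^1*31^1*71^1*21569^1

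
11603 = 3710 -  - 7893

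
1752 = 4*438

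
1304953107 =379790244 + 925162863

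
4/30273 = 4/30273 = 0.00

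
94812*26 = 2465112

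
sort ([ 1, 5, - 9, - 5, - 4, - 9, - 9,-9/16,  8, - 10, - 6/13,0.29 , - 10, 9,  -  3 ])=[ - 10, - 10, - 9, - 9,  -  9, - 5, - 4, - 3, - 9/16, - 6/13, 0.29 , 1, 5, 8,9 ] 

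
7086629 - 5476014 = 1610615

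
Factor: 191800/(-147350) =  - 2^2 *137^1 * 421^( - 1 ) = -  548/421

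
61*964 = 58804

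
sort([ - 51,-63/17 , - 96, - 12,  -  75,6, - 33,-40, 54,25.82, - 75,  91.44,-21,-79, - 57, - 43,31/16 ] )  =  [ - 96, - 79, - 75, - 75, - 57, - 51 ,  -  43,  -  40, - 33, - 21,-12, - 63/17,31/16,  6, 25.82, 54, 91.44 ]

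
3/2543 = 3/2543 = 0.00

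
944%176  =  64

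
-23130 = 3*( - 7710 )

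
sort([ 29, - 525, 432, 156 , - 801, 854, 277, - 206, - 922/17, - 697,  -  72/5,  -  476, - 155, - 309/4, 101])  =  [ - 801, - 697, - 525,-476, - 206, - 155, - 309/4,-922/17,-72/5, 29, 101, 156, 277,432 , 854]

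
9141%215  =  111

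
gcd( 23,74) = 1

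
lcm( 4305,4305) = 4305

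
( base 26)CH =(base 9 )405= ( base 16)149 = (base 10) 329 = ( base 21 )FE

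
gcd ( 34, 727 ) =1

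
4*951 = 3804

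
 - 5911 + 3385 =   -  2526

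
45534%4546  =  74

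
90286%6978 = 6550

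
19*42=798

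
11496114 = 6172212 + 5323902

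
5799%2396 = 1007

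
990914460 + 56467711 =1047382171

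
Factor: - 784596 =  - 2^2*3^1*  151^1*433^1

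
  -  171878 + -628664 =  - 800542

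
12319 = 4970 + 7349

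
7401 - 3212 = 4189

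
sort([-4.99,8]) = [ - 4.99, 8] 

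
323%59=28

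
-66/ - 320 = 33/160 = 0.21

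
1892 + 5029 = 6921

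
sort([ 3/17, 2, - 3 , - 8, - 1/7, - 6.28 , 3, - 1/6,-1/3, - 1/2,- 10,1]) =[ -10, - 8, - 6.28, - 3,- 1/2, - 1/3 , - 1/6, - 1/7,3/17,1, 2,3]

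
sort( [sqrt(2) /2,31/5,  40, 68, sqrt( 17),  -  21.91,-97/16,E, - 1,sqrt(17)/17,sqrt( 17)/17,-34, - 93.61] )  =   [ - 93.61,  -  34,-21.91, - 97/16,-1,sqrt( 17)/17,  sqrt ( 17)/17, sqrt(2)/2,E,  sqrt( 17 ), 31/5,  40,  68 ] 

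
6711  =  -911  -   - 7622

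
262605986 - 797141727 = - 534535741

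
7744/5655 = 1 + 2089/5655  =  1.37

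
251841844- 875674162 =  - 623832318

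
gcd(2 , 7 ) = 1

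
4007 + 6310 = 10317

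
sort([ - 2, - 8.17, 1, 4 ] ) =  [ - 8.17, - 2,1, 4]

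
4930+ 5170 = 10100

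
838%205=18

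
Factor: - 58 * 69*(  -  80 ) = 320160 = 2^5*3^1*5^1 * 23^1*29^1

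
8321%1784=1185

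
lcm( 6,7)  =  42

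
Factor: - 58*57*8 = - 2^4 * 3^1 *19^1*29^1 = - 26448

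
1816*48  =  87168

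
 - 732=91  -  823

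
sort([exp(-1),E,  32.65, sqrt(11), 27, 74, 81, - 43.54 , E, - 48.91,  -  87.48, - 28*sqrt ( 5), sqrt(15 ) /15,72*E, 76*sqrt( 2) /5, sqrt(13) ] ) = [ - 87.48,  -  28*sqrt( 5), - 48.91,-43.54, sqrt( 15) /15,exp ( - 1), E, E,sqrt(11), sqrt( 13) , 76*sqrt( 2 ) /5 , 27, 32.65, 74, 81,72*E] 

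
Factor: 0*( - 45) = 0^1 = 0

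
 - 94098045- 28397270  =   - 122495315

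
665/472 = 665/472 = 1.41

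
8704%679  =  556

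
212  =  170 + 42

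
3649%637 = 464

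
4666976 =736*6341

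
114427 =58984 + 55443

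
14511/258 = 56 + 21/86 =56.24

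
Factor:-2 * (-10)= 2^2*5^1 = 20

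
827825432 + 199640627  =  1027466059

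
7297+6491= 13788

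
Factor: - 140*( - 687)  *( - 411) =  - 39529980 = - 2^2*3^2*5^1*7^1*137^1*229^1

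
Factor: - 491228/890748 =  - 541/981 = - 3^ ( - 2 )*109^( - 1)*541^1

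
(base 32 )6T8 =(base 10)7080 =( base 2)1101110101000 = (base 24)c70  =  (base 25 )B85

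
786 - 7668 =-6882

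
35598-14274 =21324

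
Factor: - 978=- 2^1*3^1* 163^1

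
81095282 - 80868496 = 226786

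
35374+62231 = 97605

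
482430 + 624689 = 1107119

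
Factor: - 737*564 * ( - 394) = 163773192 = 2^3 *3^1*11^1*47^1*67^1*197^1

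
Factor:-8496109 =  - 8496109^1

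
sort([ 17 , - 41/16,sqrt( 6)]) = [ - 41/16,sqrt( 6), 17]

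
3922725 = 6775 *579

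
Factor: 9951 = 3^1 * 31^1*107^1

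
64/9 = 7 + 1/9 = 7.11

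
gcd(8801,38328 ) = 1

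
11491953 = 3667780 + 7824173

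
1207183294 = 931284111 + 275899183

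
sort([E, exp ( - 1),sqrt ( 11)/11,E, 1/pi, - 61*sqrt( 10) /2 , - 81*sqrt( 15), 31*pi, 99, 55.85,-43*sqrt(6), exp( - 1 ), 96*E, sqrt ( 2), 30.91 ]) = [ - 81*sqrt ( 15),-43*sqrt(6), - 61*sqrt (10)/2, sqrt ( 11 )/11,1/pi,exp( - 1 ),exp( - 1),  sqrt(2),E,E,  30.91, 55.85,  31*pi, 99,96*E]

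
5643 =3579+2064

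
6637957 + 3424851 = 10062808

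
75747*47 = 3560109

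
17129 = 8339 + 8790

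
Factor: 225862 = 2^1*7^1* 13^1*17^1 * 73^1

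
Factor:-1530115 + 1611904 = 3^1*137^1 * 199^1 = 81789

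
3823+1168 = 4991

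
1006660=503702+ 502958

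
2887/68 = 42 + 31/68 = 42.46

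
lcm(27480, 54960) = 54960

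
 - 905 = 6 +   -  911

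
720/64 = 45/4=11.25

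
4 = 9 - 5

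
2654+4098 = 6752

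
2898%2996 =2898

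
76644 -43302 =33342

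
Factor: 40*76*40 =121600 = 2^8 * 5^2*19^1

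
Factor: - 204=-2^2*3^1 * 17^1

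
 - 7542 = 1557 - 9099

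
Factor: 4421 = 4421^1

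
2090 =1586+504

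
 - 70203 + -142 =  - 70345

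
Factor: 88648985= 5^1 * 17729797^1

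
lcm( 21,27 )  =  189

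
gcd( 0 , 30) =30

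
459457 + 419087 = 878544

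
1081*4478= 4840718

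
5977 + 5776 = 11753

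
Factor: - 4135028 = -2^2*31^1*33347^1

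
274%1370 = 274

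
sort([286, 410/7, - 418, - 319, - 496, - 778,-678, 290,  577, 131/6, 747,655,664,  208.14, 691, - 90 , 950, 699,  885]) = [ - 778, - 678, - 496, - 418,- 319, - 90 , 131/6 , 410/7,208.14, 286,290, 577, 655, 664,  691,  699, 747,885, 950 ] 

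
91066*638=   58100108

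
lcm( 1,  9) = 9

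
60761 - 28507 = 32254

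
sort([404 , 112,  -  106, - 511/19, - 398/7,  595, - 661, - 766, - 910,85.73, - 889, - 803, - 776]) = [-910, - 889,-803, - 776,-766 ,  -  661,-106, - 398/7, - 511/19, 85.73, 112, 404  ,  595]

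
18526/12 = 9263/6 =1543.83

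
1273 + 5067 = 6340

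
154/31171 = 22/4453=   0.00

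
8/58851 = 8/58851 = 0.00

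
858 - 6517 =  - 5659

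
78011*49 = 3822539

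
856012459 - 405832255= 450180204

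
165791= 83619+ 82172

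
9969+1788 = 11757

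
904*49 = 44296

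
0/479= 0 = 0.00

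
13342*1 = 13342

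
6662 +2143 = 8805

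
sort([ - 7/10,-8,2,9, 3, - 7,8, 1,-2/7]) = [ - 8, - 7, - 7/10, - 2/7, 1,2, 3,8,  9]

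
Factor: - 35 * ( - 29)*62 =62930 = 2^1* 5^1 * 7^1*29^1* 31^1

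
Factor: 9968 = 2^4*7^1*89^1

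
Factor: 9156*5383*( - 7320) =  - 360778995360=- 2^5*3^2*5^1*7^2*61^1 * 109^1*769^1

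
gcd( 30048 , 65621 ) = 1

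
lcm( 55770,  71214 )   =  4628910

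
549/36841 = 549/36841 = 0.01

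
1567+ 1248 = 2815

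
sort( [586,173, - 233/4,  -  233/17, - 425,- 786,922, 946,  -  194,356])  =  [ - 786, - 425, -194 ,-233/4, - 233/17,173  ,  356 , 586, 922,946] 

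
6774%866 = 712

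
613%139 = 57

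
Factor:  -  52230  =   - 2^1*3^1 *5^1 *1741^1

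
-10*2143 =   -  21430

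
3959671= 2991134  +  968537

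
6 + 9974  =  9980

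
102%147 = 102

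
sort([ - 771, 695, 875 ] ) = [ - 771,695,875]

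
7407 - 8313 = -906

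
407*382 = 155474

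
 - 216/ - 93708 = 6/2603  =  0.00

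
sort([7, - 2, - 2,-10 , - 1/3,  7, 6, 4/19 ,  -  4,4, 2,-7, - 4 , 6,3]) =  [ - 10, - 7 , - 4, - 4 , - 2, - 2 , - 1/3,4/19, 2,3, 4,6, 6, 7, 7] 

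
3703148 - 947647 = 2755501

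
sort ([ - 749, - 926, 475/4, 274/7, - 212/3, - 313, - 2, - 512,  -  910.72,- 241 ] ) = [ - 926,-910.72,-749, - 512, - 313, - 241, - 212/3, - 2,274/7,475/4 ]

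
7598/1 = 7598 = 7598.00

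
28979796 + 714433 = 29694229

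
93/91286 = 93/91286 = 0.00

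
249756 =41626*6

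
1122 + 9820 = 10942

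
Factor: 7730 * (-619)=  - 4784870 = -  2^1  *5^1 * 619^1*773^1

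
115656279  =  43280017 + 72376262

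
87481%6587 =1850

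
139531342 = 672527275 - 532995933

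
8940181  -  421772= 8518409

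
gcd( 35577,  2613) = 201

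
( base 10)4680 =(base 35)3SP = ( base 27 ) 6b9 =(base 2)1001001001000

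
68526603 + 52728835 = 121255438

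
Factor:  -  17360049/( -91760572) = 2^(-2 )*3^1*7^1 *139^(- 1) * 165037^( - 1 )*826669^1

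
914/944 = 457/472 = 0.97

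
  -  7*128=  - 896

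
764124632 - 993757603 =- 229632971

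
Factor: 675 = 3^3 * 5^2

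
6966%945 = 351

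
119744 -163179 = -43435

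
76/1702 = 38/851 = 0.04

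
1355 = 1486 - 131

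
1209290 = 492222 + 717068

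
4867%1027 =759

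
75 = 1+74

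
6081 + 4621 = 10702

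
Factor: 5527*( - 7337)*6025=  - 5^2*11^1*23^1*29^1*241^1 * 5527^1 = - 244323383975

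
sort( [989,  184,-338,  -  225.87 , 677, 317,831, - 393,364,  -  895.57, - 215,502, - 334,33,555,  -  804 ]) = [ - 895.57,  -  804,-393, - 338,-334 , - 225.87 , - 215,  33,184,317,364 , 502,555,677, 831, 989]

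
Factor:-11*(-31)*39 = 3^1 * 11^1 * 13^1*31^1 = 13299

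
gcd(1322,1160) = 2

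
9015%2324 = 2043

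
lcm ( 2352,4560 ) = 223440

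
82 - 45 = 37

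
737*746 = 549802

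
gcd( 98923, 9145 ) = 1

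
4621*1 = 4621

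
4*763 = 3052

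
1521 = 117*13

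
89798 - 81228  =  8570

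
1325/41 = 1325/41= 32.32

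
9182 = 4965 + 4217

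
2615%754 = 353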